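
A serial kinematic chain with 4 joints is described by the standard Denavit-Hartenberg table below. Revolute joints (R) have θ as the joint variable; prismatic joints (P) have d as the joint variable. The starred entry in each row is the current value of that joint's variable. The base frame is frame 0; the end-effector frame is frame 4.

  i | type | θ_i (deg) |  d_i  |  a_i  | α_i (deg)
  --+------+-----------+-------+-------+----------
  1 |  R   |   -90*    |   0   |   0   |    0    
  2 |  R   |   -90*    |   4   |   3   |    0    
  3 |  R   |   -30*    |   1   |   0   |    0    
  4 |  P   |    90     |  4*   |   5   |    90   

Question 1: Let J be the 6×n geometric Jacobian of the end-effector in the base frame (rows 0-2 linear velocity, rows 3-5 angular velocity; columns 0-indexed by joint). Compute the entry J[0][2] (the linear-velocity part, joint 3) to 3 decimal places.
4.330

axis z_2 = (0.0000,0.0000,1.0000); lever o_n−o_2 = (-2.5000,-4.3301,5.0000)
cross product → J_v[:, 2] = (4.3301,-2.5000,0.0000)
J_ω[:, 2] = z_2
entry J[0][2] = 4.3301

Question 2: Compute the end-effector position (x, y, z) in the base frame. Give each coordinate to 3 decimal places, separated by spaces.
after link 1: o_1 = (0.0000, 0.0000, 0.0000)
after link 2: o_2 = (-3.0000, -0.0000, 4.0000)
after link 3: o_3 = (-3.0000, -0.0000, 5.0000)
after link 4: o_4 = (-5.5000, -4.3301, 9.0000)

-5.500 -4.330 9.000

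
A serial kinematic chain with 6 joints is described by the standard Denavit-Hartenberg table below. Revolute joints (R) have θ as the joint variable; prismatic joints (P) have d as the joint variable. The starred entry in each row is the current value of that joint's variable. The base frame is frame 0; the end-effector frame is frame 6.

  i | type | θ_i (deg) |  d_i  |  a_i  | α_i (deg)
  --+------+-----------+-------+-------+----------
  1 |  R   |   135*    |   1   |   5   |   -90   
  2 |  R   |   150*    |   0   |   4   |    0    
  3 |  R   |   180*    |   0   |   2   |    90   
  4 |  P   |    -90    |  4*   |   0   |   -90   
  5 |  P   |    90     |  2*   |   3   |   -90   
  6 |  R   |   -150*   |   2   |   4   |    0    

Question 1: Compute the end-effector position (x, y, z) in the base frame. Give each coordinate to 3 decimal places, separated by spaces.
after link 1: o_1 = (-3.5355, 3.5355, 1.0000)
after link 2: o_2 = (-1.0860, 1.0860, -1.0000)
after link 3: o_3 = (-2.3108, 2.3108, 0.0000)
after link 4: o_4 = (-0.8966, 0.8966, 3.4641)
after link 5: o_5 = (-3.1820, 3.1820, 1.8660)
after link 6: o_6 = (-4.5962, 1.7678, 5.8660)

-4.596 1.768 5.866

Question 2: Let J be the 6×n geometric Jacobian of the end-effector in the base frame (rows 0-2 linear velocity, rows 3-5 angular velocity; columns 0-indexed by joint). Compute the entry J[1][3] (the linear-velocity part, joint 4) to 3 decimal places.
-0.354

prismatic axis z_3 = (0.3536,-0.3536,0.8660)
J_v[:, 3] = z_3; J_ω[:, 3] = (0,0,0)
entry J[1][3] = -0.3536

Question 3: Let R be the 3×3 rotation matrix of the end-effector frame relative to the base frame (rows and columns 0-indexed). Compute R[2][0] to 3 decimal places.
1.000

End-effector x-axis (col 0 of R) = (0.0000,-0.0000,1.0000)
R[2][0] = 1.0000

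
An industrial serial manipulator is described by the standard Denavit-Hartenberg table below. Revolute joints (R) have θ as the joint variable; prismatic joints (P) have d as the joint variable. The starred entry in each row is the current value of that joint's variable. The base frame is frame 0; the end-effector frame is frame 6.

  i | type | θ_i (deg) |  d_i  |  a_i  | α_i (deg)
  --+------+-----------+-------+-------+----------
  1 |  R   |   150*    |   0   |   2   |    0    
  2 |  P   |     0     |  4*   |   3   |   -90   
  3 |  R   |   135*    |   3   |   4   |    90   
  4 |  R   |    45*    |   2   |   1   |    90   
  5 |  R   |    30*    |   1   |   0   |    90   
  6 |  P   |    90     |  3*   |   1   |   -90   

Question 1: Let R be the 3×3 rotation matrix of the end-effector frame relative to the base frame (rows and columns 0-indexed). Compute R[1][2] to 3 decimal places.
End-effector z-axis (col 2 of R) = (0.2374,0.5701,0.7866)
R[1][2] = 0.5701

0.570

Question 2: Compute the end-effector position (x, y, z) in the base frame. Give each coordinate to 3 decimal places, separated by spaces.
-1.243 -3.155 -0.656

after link 1: o_1 = (-1.7321, 1.0000, 0.0000)
after link 2: o_2 = (-4.3301, 2.5000, 4.0000)
after link 3: o_3 = (-3.3806, -1.5123, 1.1716)
after link 4: o_4 = (-4.5259, -1.6676, -0.7426)
after link 5: o_5 = (-3.7394, -1.3052, -1.2426)
after link 6: o_6 = (-1.2426, -3.1549, -0.6555)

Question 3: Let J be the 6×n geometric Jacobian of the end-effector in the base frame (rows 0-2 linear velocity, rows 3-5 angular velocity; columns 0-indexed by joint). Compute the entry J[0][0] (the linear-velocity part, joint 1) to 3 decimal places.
axis z_0 = ẑ; lever o_n−o_0 = (-1.2426,-3.1549,-0.6555)
cross product → J_v[:, 0] = (3.1549,-1.2426,0.0000)
J_ω[:, 0] = z_0
entry J[0][0] = 3.1549

3.155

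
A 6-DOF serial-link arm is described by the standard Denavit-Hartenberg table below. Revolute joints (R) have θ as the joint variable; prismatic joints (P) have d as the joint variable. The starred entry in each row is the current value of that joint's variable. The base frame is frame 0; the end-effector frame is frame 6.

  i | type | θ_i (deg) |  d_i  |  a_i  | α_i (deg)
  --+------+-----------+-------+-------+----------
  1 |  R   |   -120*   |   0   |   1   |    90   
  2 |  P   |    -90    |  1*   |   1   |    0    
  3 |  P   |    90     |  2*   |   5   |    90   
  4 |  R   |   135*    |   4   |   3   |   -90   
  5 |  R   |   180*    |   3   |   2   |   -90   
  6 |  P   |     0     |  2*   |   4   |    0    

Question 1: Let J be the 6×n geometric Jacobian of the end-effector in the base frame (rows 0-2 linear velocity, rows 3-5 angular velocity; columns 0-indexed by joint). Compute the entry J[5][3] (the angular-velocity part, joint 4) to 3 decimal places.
-1.000

axis z_3 = (-0.0000,0.0000,-1.0000); lever o_n−o_3 = (3.6742,-2.1213,-6.0000)
cross product → J_v[:, 3] = (-2.1213,-3.6742,-0.0000)
J_ω[:, 3] = z_3
entry J[5][3] = -1.0000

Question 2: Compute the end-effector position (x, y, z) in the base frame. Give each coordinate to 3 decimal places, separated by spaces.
-1.924 -5.817 -7.000

after link 1: o_1 = (-0.5000, -0.8660, 0.0000)
after link 2: o_2 = (-1.3660, -0.3660, -1.0000)
after link 3: o_3 = (-5.5981, -3.6962, -1.0000)
after link 4: o_4 = (-6.3745, -0.7984, -5.0000)
after link 5: o_5 = (-2.9591, -1.9538, -5.0000)
after link 6: o_6 = (-1.9238, -5.8175, -7.0000)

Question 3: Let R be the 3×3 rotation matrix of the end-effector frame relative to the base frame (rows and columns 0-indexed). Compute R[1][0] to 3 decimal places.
End-effector x-axis (col 0 of R) = (0.2588,-0.9659,0.0000)
R[1][0] = -0.9659

-0.966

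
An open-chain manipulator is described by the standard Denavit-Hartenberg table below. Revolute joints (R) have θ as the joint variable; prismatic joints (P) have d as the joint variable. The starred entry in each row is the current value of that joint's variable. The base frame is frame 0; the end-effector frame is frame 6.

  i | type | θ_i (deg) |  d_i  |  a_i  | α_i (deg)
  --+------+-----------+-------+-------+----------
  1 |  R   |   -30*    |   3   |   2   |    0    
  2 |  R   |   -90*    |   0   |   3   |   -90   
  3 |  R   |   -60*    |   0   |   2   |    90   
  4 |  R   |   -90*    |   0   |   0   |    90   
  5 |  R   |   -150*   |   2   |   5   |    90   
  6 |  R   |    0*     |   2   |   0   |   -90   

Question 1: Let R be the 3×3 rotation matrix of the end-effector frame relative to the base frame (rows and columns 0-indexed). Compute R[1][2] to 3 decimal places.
0.433

End-effector z-axis (col 2 of R) = (0.2500,0.4330,-0.8660)
R[1][2] = 0.4330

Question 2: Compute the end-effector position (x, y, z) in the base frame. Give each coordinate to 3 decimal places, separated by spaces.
after link 1: o_1 = (1.7321, -1.0000, 3.0000)
after link 2: o_2 = (0.2321, -3.5981, 3.0000)
after link 3: o_3 = (-0.2679, -4.4641, 4.7321)
after link 4: o_4 = (-0.2679, -4.4641, 4.7321)
after link 5: o_5 = (2.8995, -7.6381, 1.7500)
after link 6: o_6 = (4.5155, -6.8391, 2.6160)

4.516 -6.839 2.616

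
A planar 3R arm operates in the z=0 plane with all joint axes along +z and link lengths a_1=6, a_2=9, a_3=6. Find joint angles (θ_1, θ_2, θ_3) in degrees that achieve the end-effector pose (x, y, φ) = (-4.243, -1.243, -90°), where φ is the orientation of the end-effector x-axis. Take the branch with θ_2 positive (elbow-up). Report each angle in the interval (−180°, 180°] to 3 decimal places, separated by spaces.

38.458 135.000 96.542

wrist centre = target − a_3·(cos φ, sin φ) = (-4.2430, 4.7570)
cos θ_2 = (40.6321−6²−9²)/(2·6·9) = -0.7071; θ_2 = 135.0003° (elbow-up)
β = atan2(4.7570,-4.2430) = 131.7313°; ψ = atan2(6.3639,-0.3640) = 93.2735°
θ_1 = β − ψ = 38.4578°
θ_3 = φ − θ_1 − θ_2 = 96.5419° (wrapped to (-180°,180°])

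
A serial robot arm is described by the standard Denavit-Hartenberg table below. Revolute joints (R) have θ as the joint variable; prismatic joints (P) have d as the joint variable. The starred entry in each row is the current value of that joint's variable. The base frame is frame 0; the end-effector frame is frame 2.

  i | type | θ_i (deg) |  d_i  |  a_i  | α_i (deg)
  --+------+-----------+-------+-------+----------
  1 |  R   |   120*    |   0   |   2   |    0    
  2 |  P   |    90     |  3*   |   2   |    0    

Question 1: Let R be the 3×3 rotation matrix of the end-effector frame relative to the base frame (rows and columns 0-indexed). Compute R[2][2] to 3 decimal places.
End-effector z-axis (col 2 of R) = (0.0000,0.0000,1.0000)
R[2][2] = 1.0000

1.000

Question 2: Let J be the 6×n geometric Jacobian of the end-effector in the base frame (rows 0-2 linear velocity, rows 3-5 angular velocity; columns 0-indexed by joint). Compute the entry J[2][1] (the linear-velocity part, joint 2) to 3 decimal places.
1.000

prismatic axis z_1 = (0.0000,0.0000,1.0000)
J_v[:, 1] = z_1; J_ω[:, 1] = (0,0,0)
entry J[2][1] = 1.0000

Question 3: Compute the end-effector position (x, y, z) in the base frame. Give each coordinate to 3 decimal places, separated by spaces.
after link 1: o_1 = (-1.0000, 1.7321, 0.0000)
after link 2: o_2 = (-2.7321, 0.7321, 3.0000)

-2.732 0.732 3.000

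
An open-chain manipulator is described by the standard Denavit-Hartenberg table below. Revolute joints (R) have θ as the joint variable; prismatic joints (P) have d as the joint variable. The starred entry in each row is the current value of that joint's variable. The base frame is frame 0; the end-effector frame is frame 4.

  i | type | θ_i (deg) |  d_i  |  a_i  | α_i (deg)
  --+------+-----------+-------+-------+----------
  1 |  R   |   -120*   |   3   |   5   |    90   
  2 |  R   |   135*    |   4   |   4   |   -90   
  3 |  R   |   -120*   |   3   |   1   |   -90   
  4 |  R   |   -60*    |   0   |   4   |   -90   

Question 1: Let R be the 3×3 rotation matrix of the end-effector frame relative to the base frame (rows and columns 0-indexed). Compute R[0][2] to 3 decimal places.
-0.979

End-effector z-axis (col 2 of R) = (-0.9794,-0.1964,0.0474)
R[0][2] = -0.9794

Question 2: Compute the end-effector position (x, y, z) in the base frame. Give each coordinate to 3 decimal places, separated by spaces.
-5.045 4.458 0.197

after link 1: o_1 = (-2.5000, -4.3301, 3.0000)
after link 2: o_2 = (-4.5499, 0.1194, 5.8284)
after link 3: o_3 = (-4.4160, 2.0833, 3.3536)
after link 4: o_4 = (-5.0448, 4.4583, 0.1970)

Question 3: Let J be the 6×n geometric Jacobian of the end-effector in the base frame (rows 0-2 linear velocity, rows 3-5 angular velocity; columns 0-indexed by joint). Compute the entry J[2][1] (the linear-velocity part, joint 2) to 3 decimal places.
-6.339

axis z_1 = (-0.8660,0.5000,0.0000); lever o_n−o_1 = (-2.5448,8.7884,-2.8030)
cross product → J_v[:, 1] = (-1.4015,-2.4275,-6.3386)
J_ω[:, 1] = z_1
entry J[2][1] = -6.3386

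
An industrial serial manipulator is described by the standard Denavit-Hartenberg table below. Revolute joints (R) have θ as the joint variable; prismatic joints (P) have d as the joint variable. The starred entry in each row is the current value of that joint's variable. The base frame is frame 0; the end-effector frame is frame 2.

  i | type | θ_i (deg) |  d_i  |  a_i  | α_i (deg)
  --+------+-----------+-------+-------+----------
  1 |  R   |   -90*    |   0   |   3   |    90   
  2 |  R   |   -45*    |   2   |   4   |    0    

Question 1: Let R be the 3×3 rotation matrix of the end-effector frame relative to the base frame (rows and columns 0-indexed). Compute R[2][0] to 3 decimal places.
-0.707

End-effector x-axis (col 0 of R) = (0.0000,-0.7071,-0.7071)
R[2][0] = -0.7071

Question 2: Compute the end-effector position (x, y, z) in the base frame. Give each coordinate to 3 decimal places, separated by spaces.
-2.000 -5.828 -2.828

after link 1: o_1 = (0.0000, -3.0000, 0.0000)
after link 2: o_2 = (-2.0000, -5.8284, -2.8284)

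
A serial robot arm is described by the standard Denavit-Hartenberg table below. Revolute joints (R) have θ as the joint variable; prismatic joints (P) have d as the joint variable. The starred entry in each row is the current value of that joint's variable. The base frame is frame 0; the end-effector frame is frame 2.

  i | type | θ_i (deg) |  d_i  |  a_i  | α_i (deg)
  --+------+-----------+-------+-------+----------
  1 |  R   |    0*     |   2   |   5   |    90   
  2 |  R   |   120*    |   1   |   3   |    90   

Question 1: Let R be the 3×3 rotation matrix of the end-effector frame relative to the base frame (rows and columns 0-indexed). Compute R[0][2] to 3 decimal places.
End-effector z-axis (col 2 of R) = (0.8660,-0.0000,0.5000)
R[0][2] = 0.8660

0.866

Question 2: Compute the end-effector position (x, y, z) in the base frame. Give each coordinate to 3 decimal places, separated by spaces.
3.500 -1.000 4.598

after link 1: o_1 = (5.0000, 0.0000, 2.0000)
after link 2: o_2 = (3.5000, -1.0000, 4.5981)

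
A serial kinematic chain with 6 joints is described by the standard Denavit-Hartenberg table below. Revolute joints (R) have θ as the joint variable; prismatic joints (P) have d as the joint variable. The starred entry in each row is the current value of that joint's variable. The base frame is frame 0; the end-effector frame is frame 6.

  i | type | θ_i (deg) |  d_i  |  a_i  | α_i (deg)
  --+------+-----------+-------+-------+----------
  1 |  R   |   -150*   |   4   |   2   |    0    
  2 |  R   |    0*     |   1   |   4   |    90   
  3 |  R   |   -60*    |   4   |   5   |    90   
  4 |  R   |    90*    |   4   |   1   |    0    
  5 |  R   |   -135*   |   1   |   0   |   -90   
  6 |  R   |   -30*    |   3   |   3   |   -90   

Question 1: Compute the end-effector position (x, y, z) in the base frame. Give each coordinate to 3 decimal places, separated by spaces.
after link 1: o_1 = (-1.7321, -1.0000, 4.0000)
after link 2: o_2 = (-5.1962, -3.0000, 5.0000)
after link 3: o_3 = (-9.3612, -0.7859, 0.6699)
after link 4: o_4 = (-6.8612, 1.8122, -1.3301)
after link 5: o_5 = (-6.1112, 2.2452, -1.8301)
after link 6: o_6 = (-6.8424, 2.1512, -6.0082)

-6.842 2.151 -6.008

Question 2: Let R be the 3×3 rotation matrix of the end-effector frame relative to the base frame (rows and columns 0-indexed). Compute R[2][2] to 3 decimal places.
0.127

End-effector z-axis (col 2 of R) = (-0.6258,-0.7696,0.1268)
R[2][2] = 0.1268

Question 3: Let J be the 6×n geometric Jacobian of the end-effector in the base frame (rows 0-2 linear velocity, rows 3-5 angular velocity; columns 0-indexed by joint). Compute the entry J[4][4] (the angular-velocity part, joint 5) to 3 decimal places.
axis z_4 = (0.7500,0.4330,-0.5000); lever o_n−o_4 = (0.0188,0.3390,-4.6781)
cross product → J_v[:, 4] = (-1.8562,3.4992,0.2461)
J_ω[:, 4] = z_4
entry J[4][4] = 0.4330

0.433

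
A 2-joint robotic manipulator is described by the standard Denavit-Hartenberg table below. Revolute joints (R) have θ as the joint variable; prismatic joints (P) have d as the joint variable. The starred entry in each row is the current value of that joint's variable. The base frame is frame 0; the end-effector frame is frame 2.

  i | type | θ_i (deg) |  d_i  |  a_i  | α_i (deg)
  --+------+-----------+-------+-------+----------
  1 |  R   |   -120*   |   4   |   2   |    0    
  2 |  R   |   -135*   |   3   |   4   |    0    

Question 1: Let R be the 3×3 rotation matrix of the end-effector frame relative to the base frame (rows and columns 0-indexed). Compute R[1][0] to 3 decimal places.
End-effector x-axis (col 0 of R) = (-0.2588,0.9659,0.0000)
R[1][0] = 0.9659

0.966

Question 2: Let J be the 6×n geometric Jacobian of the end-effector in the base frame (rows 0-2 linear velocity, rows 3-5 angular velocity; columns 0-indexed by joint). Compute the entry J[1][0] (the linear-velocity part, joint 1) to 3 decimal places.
axis z_0 = ẑ; lever o_n−o_0 = (-2.0353,2.1317,7.0000)
cross product → J_v[:, 0] = (-2.1317,-2.0353,0.0000)
J_ω[:, 0] = z_0
entry J[1][0] = -2.0353

-2.035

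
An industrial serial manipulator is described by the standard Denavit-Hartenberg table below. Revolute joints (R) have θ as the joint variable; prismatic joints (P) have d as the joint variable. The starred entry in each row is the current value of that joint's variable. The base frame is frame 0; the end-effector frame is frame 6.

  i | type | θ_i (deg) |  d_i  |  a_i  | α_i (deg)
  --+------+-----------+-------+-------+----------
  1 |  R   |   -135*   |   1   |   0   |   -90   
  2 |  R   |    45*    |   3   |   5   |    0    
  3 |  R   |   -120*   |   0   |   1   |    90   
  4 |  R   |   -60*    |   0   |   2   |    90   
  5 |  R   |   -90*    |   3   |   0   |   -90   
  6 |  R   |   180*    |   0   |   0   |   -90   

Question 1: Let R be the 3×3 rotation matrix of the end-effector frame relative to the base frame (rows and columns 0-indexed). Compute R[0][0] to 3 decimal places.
End-effector x-axis (col 0 of R) = (0.6830,0.6830,0.2588)
R[0][0] = 0.6830

0.683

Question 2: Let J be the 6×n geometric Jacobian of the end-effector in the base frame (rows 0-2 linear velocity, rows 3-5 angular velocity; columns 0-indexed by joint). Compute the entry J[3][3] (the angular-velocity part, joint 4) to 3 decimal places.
0.683

axis z_3 = (0.6830,0.6830,0.2588); lever o_n−o_3 = (-1.9929,2.5779,-1.5436)
cross product → J_v[:, 3] = (-1.7215,0.5385,3.1219)
J_ω[:, 3] = z_3
entry J[3][3] = 0.6830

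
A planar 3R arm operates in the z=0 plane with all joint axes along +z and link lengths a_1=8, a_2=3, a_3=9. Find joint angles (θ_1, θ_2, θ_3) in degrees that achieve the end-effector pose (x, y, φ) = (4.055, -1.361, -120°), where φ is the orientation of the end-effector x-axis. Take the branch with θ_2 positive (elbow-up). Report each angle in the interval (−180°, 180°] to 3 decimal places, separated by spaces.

28.890 29.987 -178.877

wrist centre = target − a_3·(cos φ, sin φ) = (8.5550, 6.4332)
cos θ_2 = (114.5745−8²−3²)/(2·8·3) = 0.8661; θ_2 = 29.9875° (elbow-up)
β = atan2(6.4332,8.5550) = 36.9426°; ψ = atan2(1.4994,10.5984) = 8.0526°
θ_1 = β − ψ = 28.8900°
θ_3 = φ − θ_1 − θ_2 = -178.8775° (wrapped to (-180°,180°])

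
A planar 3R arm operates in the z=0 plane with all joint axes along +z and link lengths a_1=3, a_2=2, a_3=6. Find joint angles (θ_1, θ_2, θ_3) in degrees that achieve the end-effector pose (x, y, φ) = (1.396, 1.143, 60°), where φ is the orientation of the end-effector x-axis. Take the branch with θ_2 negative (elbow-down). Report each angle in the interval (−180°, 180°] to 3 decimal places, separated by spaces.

-88.179 -59.995 -151.825

wrist centre = target − a_3·(cos φ, sin φ) = (-1.6040, -4.0532)
cos θ_2 = (19.0009−3²−2²)/(2·3·2) = 0.5001; θ_2 = -59.9953° (elbow-down)
β = atan2(-4.0532,-1.6040) = -111.5908°; ψ = atan2(-1.7320,4.0001) = -23.4115°
θ_1 = β − ψ = -88.1793°
θ_3 = φ − θ_1 − θ_2 = -151.8255° (wrapped to (-180°,180°])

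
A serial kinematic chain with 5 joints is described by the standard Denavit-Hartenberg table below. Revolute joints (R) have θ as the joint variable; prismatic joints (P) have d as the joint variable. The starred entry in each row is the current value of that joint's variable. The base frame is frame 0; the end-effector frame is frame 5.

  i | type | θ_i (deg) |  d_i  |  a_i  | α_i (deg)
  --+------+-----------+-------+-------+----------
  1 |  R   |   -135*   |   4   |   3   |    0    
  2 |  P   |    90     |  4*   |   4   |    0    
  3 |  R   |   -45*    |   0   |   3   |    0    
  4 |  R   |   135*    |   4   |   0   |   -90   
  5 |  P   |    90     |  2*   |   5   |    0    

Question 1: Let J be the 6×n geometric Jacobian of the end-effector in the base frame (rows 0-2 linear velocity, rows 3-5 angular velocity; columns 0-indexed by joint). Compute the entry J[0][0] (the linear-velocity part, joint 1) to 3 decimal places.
6.536

axis z_0 = ẑ; lever o_n−o_0 = (-0.7071,-6.5355,7.0000)
cross product → J_v[:, 0] = (6.5355,-0.7071,0.0000)
J_ω[:, 0] = z_0
entry J[0][0] = 6.5355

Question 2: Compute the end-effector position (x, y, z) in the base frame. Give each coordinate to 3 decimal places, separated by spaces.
-0.707 -6.536 7.000

after link 1: o_1 = (-2.1213, -2.1213, 4.0000)
after link 2: o_2 = (0.7071, -4.9497, 8.0000)
after link 3: o_3 = (0.7071, -7.9497, 8.0000)
after link 4: o_4 = (0.7071, -7.9497, 12.0000)
after link 5: o_5 = (-0.7071, -6.5355, 7.0000)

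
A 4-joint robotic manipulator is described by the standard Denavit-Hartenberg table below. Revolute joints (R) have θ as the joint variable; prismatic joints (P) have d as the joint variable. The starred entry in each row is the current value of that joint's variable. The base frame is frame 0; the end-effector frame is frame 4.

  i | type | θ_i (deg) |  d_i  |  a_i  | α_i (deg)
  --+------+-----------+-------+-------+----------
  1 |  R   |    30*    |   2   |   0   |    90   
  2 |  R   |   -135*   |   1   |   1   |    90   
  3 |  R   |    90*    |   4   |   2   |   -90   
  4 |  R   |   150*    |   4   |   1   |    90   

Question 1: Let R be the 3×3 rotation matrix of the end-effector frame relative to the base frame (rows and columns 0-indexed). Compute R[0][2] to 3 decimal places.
End-effector z-axis (col 2 of R) = (0.7803,-0.1268,-0.6124)
R[0][2] = 0.7803

0.780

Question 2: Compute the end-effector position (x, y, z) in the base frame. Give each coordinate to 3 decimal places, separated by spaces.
after link 1: o_1 = (0.0000, 0.0000, 2.0000)
after link 2: o_2 = (-0.1124, -1.2196, 1.2929)
after link 3: o_3 = (-1.5619, -4.3658, 4.1213)
after link 4: o_4 = (0.7608, -2.0249, 6.5962)

0.761 -2.025 6.596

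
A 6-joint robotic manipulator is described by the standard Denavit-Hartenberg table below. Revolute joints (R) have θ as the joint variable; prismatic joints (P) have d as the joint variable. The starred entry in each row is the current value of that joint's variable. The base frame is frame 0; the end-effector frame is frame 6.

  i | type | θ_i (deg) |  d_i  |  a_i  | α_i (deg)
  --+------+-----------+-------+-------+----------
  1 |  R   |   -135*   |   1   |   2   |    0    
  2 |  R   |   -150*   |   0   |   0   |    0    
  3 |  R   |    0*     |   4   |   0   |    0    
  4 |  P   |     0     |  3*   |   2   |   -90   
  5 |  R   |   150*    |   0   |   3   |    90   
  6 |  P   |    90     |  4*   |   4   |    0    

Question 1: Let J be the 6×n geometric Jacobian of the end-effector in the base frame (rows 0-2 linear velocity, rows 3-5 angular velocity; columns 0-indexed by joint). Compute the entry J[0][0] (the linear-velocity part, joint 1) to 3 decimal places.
-0.975

axis z_0 = ẑ; lever o_n−o_0 = (-4.9151,0.9752,3.0359)
cross product → J_v[:, 0] = (-0.9752,-4.9151,0.0000)
J_ω[:, 0] = z_0
entry J[0][0] = -0.9752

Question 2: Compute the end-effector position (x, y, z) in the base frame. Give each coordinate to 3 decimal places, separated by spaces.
after link 1: o_1 = (-1.4142, -1.4142, 1.0000)
after link 2: o_2 = (-1.4142, -1.4142, 1.0000)
after link 3: o_3 = (-1.4142, -1.4142, 5.0000)
after link 4: o_4 = (-0.8966, 0.5176, 8.0000)
after link 5: o_5 = (-1.5690, -1.9919, 6.5000)
after link 6: o_6 = (-4.9151, 0.9752, 3.0359)

-4.915 0.975 3.036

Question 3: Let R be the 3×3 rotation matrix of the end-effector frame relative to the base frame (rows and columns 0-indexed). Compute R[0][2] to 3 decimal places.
End-effector z-axis (col 2 of R) = (0.1294,0.4830,-0.8660)
R[0][2] = 0.1294

0.129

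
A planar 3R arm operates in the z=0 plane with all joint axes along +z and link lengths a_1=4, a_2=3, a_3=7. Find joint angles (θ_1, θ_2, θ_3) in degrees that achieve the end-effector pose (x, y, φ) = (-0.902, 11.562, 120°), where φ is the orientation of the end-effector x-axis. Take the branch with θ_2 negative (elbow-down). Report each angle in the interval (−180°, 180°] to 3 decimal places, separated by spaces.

90.003 -60.006 90.004

wrist centre = target − a_3·(cos φ, sin φ) = (2.5980, 5.4998)
cos θ_2 = (36.9976−4²−3²)/(2·4·3) = 0.4999; θ_2 = -60.0065° (elbow-down)
β = atan2(5.4998,2.5980) = 64.7149°; ψ = atan2(-2.5982,5.4997) = -25.2876°
θ_1 = β − ψ = 90.0026°
θ_3 = φ − θ_1 − θ_2 = 90.0039° (wrapped to (-180°,180°])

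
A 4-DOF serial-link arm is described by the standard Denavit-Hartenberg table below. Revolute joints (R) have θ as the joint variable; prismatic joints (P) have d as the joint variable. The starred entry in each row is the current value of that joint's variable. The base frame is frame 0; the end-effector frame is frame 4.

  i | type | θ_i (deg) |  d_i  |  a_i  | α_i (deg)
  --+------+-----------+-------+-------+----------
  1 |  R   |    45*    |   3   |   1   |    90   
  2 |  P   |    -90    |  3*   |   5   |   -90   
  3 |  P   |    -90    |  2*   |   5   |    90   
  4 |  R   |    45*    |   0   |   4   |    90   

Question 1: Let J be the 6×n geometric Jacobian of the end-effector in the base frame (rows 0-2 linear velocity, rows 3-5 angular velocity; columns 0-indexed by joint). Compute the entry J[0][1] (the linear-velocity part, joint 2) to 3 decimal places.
0.707

prismatic axis z_1 = (0.7071,-0.7071,0.0000)
J_v[:, 1] = z_1; J_ω[:, 1] = (0,0,0)
entry J[0][1] = 0.7071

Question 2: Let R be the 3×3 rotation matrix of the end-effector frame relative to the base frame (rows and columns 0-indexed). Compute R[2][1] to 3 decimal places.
End-effector y-axis (col 1 of R) = (0.0000,0.0000,1.0000)
R[2][1] = 1.0000

1.000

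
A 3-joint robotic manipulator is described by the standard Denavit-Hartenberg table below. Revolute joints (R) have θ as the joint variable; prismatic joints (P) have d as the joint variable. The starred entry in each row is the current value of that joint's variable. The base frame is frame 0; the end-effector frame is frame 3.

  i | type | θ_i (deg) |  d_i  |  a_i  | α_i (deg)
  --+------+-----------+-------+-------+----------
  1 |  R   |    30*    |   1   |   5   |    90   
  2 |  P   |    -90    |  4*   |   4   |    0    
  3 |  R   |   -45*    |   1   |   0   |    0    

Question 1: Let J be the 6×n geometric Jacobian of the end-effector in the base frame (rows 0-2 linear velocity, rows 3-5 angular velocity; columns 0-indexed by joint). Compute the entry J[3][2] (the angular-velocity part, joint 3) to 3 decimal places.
0.500

axis z_2 = (0.5000,-0.8660,0.0000); lever o_n−o_2 = (0.5000,-0.8660,0.0000)
cross product → J_v[:, 2] = (0.0000,0.0000,0.0000)
J_ω[:, 2] = z_2
entry J[3][2] = 0.5000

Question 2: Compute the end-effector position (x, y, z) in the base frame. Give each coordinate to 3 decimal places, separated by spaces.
after link 1: o_1 = (4.3301, 2.5000, 1.0000)
after link 2: o_2 = (6.3301, -0.9641, -3.0000)
after link 3: o_3 = (6.8301, -1.8301, -3.0000)

6.830 -1.830 -3.000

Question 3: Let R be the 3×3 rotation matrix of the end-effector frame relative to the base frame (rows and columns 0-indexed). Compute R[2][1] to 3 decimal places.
-0.707

End-effector y-axis (col 1 of R) = (0.6124,0.3536,-0.7071)
R[2][1] = -0.7071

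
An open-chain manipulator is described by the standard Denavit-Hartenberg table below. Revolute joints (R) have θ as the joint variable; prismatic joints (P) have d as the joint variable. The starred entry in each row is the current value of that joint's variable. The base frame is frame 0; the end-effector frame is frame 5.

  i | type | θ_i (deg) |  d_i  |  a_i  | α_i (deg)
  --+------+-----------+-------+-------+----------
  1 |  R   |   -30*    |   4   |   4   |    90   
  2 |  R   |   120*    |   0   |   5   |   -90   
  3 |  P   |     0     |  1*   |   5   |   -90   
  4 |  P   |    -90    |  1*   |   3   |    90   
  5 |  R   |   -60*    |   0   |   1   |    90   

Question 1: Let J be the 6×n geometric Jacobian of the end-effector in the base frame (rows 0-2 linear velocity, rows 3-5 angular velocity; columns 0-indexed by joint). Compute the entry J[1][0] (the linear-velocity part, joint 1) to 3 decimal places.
-4.174

axis z_0 = ẑ; lever o_n−o_0 = (-4.1740,2.5646,10.4103)
cross product → J_v[:, 0] = (-2.5646,-4.1740,0.0000)
J_ω[:, 0] = z_0
entry J[1][0] = -4.1740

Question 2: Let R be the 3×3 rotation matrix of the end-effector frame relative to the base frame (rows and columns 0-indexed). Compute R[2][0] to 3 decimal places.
-0.250

End-effector x-axis (col 0 of R) = (-0.8080,-0.5335,-0.2500)
R[2][0] = -0.2500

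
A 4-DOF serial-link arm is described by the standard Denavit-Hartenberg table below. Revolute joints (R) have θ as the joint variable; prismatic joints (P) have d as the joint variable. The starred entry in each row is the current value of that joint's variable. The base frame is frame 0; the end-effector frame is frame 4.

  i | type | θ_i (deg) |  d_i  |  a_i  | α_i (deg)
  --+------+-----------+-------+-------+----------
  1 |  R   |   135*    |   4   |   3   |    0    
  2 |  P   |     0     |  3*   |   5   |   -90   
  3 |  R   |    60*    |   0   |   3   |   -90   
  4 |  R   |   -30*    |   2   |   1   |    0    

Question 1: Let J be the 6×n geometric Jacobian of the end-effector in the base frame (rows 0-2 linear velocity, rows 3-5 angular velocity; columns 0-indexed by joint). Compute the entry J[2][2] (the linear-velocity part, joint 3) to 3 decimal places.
axis z_2 = (-0.7071,-0.7071,0.0000); lever o_n−o_2 = (-0.4957,-0.2115,-4.3481)
cross product → J_v[:, 2] = (3.0746,-3.0746,-0.2010)
J_ω[:, 2] = z_2
entry J[2][2] = -0.2010

-0.201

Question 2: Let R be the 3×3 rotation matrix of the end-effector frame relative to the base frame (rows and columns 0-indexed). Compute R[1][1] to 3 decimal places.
0.789

End-effector y-axis (col 1 of R) = (0.4356,0.7891,-0.4330)
R[1][1] = 0.7891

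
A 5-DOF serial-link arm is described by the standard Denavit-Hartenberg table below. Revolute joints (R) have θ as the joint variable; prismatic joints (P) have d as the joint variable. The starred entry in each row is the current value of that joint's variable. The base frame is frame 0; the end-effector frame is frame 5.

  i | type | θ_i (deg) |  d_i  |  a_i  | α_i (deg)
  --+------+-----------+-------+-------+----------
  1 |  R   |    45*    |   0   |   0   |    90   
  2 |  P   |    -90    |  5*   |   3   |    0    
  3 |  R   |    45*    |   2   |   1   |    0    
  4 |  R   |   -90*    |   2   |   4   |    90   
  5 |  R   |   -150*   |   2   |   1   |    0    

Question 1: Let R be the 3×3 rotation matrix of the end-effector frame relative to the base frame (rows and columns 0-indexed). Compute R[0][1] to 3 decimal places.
-0.862

End-effector y-axis (col 1 of R) = (-0.8624,0.3624,-0.3536)
R[0][1] = -0.8624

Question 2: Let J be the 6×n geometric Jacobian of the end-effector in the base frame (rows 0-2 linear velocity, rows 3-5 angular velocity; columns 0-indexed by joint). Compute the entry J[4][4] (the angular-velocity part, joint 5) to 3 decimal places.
axis z_4 = (-0.5000,-0.5000,0.7071); lever o_n−o_4 = (-0.9205,-0.2134,2.0266)
cross product → J_v[:, 4] = (-0.8624,0.3624,-0.3536)
J_ω[:, 4] = z_4
entry J[4][4] = -0.5000

-0.500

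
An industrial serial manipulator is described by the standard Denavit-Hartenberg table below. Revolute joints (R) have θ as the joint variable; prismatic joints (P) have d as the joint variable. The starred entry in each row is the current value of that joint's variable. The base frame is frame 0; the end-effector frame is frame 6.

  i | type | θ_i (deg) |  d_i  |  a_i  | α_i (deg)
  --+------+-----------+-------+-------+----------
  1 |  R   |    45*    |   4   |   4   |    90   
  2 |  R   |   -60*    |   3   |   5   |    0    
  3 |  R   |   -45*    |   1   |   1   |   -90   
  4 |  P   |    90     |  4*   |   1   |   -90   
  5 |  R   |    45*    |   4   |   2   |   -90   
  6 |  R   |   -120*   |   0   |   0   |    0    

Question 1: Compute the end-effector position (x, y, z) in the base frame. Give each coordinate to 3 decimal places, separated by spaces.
after link 1: o_1 = (2.8284, 2.8284, 4.0000)
after link 2: o_2 = (6.7175, 2.4749, -0.3301)
after link 3: o_3 = (7.2416, 1.5848, -1.2961)
after link 4: o_4 = (9.2666, 5.0239, -2.3313)
after link 5: o_5 = (8.0327, 5.7900, 1.8984)
after link 6: o_6 = (8.0327, 5.7900, 1.8984)

8.033 5.790 1.898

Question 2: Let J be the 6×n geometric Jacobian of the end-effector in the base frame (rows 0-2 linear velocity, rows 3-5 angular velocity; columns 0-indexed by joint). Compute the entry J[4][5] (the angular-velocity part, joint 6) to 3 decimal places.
-0.983

axis z_5 = (0.0170,-0.9830,0.1830); lever o_n−o_5 = (0.0000,0.0000,0.0000)
cross product → J_v[:, 5] = (-0.0000,0.0000,0.0000)
J_ω[:, 5] = z_5
entry J[4][5] = -0.9830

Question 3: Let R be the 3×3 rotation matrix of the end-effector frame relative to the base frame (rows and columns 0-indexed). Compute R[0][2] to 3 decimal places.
End-effector z-axis (col 2 of R) = (0.0170,-0.9830,0.1830)
R[0][2] = 0.0170

0.017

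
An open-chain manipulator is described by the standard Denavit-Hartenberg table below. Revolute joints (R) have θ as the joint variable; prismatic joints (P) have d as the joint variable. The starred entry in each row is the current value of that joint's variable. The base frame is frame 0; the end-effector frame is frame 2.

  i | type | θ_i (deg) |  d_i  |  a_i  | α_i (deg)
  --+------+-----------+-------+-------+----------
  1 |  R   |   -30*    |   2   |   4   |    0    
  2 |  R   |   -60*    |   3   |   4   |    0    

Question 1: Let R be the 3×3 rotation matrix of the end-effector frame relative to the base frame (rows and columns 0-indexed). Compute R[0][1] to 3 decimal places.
End-effector y-axis (col 1 of R) = (1.0000,0.0000,0.0000)
R[0][1] = 1.0000

1.000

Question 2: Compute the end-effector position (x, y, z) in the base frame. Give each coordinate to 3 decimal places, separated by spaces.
after link 1: o_1 = (3.4641, -2.0000, 2.0000)
after link 2: o_2 = (3.4641, -6.0000, 5.0000)

3.464 -6.000 5.000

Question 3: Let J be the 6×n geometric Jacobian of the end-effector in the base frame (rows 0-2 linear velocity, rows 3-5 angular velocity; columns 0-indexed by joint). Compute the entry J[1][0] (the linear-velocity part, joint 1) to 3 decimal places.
3.464

axis z_0 = ẑ; lever o_n−o_0 = (3.4641,-6.0000,5.0000)
cross product → J_v[:, 0] = (6.0000,3.4641,-0.0000)
J_ω[:, 0] = z_0
entry J[1][0] = 3.4641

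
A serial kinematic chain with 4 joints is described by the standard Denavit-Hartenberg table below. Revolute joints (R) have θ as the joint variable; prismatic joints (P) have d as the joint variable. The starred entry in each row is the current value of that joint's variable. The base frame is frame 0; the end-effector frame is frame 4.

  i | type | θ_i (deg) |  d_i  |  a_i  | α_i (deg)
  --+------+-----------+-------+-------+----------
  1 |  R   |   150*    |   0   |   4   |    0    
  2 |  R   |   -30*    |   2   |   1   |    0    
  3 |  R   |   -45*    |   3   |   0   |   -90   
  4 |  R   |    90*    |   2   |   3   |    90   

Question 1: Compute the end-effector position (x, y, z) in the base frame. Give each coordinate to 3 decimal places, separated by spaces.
after link 1: o_1 = (-3.4641, 2.0000, 0.0000)
after link 2: o_2 = (-3.9641, 2.8660, 2.0000)
after link 3: o_3 = (-3.9641, 2.8660, 5.0000)
after link 4: o_4 = (-5.8960, 3.3837, 2.0000)

-5.896 3.384 2.000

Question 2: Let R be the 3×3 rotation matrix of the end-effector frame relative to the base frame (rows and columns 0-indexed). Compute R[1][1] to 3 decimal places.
0.259

End-effector y-axis (col 1 of R) = (-0.9659,0.2588,0.0000)
R[1][1] = 0.2588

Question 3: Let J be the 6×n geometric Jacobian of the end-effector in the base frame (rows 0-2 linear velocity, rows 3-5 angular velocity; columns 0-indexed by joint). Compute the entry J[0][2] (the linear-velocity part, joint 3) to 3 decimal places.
-0.518

axis z_2 = (0.0000,0.0000,1.0000); lever o_n−o_2 = (-1.9319,0.5176,0.0000)
cross product → J_v[:, 2] = (-0.5176,-1.9319,0.0000)
J_ω[:, 2] = z_2
entry J[0][2] = -0.5176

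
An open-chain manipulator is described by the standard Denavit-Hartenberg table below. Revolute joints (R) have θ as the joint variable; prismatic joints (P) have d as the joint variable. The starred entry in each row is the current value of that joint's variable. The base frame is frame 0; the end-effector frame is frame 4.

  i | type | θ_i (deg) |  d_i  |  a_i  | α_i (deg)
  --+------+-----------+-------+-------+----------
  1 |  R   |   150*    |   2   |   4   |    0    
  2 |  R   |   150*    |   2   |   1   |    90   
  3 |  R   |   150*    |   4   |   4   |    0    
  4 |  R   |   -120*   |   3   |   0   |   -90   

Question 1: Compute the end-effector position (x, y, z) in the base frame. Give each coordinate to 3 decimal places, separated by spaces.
after link 1: o_1 = (-3.4641, 2.0000, 2.0000)
after link 2: o_2 = (-2.9641, 1.1340, 4.0000)
after link 3: o_3 = (-8.1603, 2.1340, 6.0000)
after link 4: o_4 = (-10.7583, 0.6340, 6.0000)

-10.758 0.634 6.000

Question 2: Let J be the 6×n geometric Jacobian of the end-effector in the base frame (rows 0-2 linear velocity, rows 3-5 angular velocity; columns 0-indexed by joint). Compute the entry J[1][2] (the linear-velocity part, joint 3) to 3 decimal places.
1.732

axis z_2 = (-0.8660,-0.5000,0.0000); lever o_n−o_2 = (-7.7942,-0.5000,2.0000)
cross product → J_v[:, 2] = (-1.0000,1.7321,-3.4641)
J_ω[:, 2] = z_2
entry J[1][2] = 1.7321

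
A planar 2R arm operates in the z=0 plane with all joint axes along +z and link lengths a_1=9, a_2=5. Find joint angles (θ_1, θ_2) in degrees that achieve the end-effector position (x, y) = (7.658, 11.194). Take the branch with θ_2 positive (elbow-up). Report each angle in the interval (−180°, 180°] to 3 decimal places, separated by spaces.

45.005 29.989

cos θ_2 = (183.9506−9²−5²)/(2·9·5) = 0.8661; θ_2 = 29.9894° (elbow-up)
β = atan2(11.1940,7.6580) = 55.6233°; ψ = atan2(2.4992,13.3306) = 10.6185°
θ_1 = β − ψ = 45.0049°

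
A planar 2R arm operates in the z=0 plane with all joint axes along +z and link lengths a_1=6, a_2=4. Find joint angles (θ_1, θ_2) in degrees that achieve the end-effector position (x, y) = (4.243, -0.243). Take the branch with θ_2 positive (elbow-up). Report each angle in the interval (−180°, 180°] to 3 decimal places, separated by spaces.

cos θ_2 = (18.0621−6²−4²)/(2·6·4) = -0.7070; θ_2 = 134.9946° (elbow-up)
β = atan2(-0.2430,4.2430) = -3.2778°; ψ = atan2(2.8287,3.1718) = 41.7271°
θ_1 = β − ψ = -45.0049°

-45.005 134.995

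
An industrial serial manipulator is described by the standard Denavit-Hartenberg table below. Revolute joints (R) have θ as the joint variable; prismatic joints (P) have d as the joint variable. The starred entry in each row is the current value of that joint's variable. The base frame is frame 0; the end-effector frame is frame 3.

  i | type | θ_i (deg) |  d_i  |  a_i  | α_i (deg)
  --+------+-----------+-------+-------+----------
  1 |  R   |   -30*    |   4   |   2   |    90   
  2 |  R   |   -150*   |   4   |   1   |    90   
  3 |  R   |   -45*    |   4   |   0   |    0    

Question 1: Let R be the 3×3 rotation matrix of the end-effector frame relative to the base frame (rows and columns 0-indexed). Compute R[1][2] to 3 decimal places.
0.250

End-effector z-axis (col 2 of R) = (-0.4330,0.2500,0.8660)
R[1][2] = 0.2500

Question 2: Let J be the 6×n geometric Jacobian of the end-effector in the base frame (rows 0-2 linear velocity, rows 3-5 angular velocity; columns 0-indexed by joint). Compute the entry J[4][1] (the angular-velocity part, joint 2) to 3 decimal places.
axis z_1 = (-0.5000,-0.8660,0.0000); lever o_n−o_1 = (-4.4821,-2.0311,2.9641)
cross product → J_v[:, 1] = (-2.5670,1.4821,-2.8660)
J_ω[:, 1] = z_1
entry J[4][1] = -0.8660

-0.866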